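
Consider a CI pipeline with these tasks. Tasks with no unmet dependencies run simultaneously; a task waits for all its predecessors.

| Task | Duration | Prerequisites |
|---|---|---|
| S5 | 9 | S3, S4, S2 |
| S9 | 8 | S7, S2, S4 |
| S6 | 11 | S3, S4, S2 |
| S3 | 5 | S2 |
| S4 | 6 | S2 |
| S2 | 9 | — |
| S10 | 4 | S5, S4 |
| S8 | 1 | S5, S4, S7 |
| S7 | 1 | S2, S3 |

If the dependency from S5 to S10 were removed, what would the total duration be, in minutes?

26

With the dependency in place, S2→S4→S5→S10 = 9+6+9+4 = 28 sets the finish at 28 minutes.
Without S5→S10, S10's earliest start moves from 24 to 15.
After: S2→S4→S6 = 9+6+11 = 26 → 26 minutes.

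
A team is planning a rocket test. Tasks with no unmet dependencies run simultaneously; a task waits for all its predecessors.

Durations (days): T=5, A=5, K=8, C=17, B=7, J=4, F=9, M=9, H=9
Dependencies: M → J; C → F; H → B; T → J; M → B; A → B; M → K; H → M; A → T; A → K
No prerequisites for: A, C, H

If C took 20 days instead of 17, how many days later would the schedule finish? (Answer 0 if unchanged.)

Baseline: C→F = 17+9 = 26 → 26 days.
C lies on that path, so at 20 days the path becomes 29 days.
The critical path is still C→F; finish is now 29 days.
Change in finish: 29 − 26 = +3 days.

3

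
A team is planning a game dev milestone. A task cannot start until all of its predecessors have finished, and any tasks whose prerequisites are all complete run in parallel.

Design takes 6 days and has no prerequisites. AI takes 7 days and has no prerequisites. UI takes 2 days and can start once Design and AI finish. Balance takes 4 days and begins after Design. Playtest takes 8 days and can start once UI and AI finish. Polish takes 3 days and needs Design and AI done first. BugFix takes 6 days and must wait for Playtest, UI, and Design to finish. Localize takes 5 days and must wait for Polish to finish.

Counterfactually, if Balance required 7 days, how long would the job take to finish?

Actual critical path: AI→UI→Playtest→BugFix = 7+2+8+6 = 23 ⇒ 23 days.
Balance is off the critical path — its longest chain is 10 days, giving 13 of slack.
The critical path is still AI→UI→Playtest→BugFix; finish is now 23 days.

23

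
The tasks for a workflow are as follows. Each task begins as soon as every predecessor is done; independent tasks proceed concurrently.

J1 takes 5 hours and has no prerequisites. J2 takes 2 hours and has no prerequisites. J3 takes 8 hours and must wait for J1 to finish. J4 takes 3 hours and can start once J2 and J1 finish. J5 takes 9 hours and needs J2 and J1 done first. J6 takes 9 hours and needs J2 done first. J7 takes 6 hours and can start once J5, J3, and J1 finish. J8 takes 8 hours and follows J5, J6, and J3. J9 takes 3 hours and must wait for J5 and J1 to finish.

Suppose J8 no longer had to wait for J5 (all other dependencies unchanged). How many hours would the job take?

With the dependency in place, J1→J5→J8 = 5+9+8 = 22 sets the finish at 22 hours.
Without J5→J8, J8's earliest start moves from 14 to 13.
The longest chain is now J1→J3→J8 = 5+8+8 = 21, so the job takes 21 hours.

21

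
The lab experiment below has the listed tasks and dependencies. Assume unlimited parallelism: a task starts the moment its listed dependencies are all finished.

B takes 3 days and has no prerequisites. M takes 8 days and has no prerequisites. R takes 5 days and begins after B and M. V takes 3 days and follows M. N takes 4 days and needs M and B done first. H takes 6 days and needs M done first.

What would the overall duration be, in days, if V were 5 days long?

14

The binding path is M→H = 8+6 = 14; finish at 14 days.
V has 3 days of float (longest path through it is 11).
No other chain overtakes it, so the finish is 14 days.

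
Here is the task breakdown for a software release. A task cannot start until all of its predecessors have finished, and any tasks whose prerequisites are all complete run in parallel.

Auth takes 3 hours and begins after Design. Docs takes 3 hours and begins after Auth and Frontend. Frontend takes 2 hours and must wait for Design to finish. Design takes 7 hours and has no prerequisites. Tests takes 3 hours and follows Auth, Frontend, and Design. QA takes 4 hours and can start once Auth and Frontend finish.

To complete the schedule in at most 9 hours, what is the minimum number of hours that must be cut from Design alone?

Current finish: 14 hours; target: 9.
Design is on every critical path, so each hour cut from Design cuts the finish by one (this holds down to a finish of 8).
Need 14 − 9 = 5 hours off Design → Design becomes 2 hours, finish becomes 9.

5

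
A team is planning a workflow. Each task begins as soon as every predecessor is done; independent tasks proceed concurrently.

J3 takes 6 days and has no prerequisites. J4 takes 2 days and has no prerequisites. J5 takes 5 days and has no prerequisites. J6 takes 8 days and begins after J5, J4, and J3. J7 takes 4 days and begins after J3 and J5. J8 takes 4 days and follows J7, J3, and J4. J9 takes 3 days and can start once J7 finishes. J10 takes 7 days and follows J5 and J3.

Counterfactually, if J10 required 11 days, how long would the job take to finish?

The binding path is J3→J6 = 6+8 = 14; finish at 14 days.
The longest path through J10 is only 13 days, so J10 has float 1.
Now J3→J10 = 6+11 = 17 is longest, so the finish becomes 17 days.

17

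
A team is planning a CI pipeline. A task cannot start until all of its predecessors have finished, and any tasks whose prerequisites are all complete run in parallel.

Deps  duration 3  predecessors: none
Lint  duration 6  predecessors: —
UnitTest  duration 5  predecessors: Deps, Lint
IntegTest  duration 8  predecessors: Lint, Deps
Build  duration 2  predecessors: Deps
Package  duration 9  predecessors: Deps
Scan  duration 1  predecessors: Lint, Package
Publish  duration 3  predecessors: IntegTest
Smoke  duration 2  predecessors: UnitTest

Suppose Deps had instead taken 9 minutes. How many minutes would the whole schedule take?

20

As given, the longest chain is Lint→IntegTest→Publish = 6+8+3 = 17, so the finish is 17 minutes.
Deps is off the critical path — its longest chain is 14 minutes, giving 3 of slack.
New critical path: Deps→IntegTest→Publish = 9+8+3 = 20 ⇒ 20 minutes.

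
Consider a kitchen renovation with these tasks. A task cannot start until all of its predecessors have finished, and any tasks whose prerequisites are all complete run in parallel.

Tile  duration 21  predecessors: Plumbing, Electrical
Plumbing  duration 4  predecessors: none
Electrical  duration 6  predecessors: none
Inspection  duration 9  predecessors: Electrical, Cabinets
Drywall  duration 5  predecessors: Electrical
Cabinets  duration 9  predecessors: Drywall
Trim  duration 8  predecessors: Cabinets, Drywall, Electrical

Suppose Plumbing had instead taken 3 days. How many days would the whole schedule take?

29

The binding path is Electrical→Drywall→Cabinets→Inspection = 6+5+9+9 = 29; finish at 29 days.
Plumbing has 4 days of float (longest path through it is 25).
That remains the longest chain; total 29 days.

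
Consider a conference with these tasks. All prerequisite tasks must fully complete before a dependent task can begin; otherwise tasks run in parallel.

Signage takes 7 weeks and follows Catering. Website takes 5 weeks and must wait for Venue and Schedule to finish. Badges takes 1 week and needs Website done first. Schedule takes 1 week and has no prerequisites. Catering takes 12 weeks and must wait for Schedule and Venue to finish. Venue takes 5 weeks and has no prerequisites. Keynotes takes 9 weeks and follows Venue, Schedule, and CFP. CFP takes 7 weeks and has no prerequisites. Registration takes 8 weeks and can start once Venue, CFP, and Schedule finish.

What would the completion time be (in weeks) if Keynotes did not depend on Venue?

24

Before: longest chain Venue→Catering→Signage = 5+12+7 = 24, finish 24.
Dropping Venue→Keynotes doesn't change Keynotes's earliest start (7); another predecessor still binds.
The longest chain is now Venue→Catering→Signage = 5+12+7 = 24, so the plan takes 24 weeks.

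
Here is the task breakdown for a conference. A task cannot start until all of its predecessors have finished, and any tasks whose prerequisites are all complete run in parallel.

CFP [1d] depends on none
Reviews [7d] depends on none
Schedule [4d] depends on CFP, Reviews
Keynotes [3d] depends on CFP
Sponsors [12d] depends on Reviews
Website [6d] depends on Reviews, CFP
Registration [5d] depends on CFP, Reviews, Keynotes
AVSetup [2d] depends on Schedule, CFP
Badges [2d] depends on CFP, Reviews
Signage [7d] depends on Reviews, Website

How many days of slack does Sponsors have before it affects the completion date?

1

Critical path: Reviews→Website→Signage = 7+6+7 = 20, so the finish is 20 days.
Sponsors finishes as early as 19 and must finish by 20.
Slack of Sponsors = 8 − 7 = 1 day.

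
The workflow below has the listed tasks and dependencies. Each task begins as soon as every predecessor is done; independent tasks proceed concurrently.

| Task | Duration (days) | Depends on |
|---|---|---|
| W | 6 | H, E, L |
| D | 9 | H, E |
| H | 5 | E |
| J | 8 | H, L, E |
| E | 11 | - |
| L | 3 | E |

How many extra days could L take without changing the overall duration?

E→H→D = 11+5+9 = 25 sets the makespan at 25 days.
Longest path through L: 22 days (earliest finish 14, latest finish 17).
Float = 25 − 22 = 3.

3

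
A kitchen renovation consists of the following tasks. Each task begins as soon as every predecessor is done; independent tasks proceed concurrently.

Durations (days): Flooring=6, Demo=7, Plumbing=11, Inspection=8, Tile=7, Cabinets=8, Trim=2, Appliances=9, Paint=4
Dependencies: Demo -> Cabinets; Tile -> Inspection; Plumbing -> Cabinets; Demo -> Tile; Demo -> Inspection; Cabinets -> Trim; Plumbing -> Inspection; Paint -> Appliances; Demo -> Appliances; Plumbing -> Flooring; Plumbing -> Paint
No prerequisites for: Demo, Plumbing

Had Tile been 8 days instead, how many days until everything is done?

Critical path before the change: Plumbing→Paint→Appliances = 11+4+9 = 24 giving 24 days.
Tile is off the critical path — its longest chain is 22 days, giving 2 of slack.
No other chain overtakes it, so the finish is 24 days.

24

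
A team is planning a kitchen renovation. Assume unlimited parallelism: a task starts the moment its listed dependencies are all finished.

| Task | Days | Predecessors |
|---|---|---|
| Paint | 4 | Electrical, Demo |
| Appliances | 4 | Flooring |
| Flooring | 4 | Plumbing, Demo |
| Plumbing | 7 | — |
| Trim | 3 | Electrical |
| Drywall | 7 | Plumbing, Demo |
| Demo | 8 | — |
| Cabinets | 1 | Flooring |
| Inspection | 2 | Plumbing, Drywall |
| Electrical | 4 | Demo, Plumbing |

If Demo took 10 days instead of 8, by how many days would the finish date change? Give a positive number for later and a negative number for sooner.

Baseline: Demo→Drywall→Inspection = 8+7+2 = 17 → 17 days.
Since Demo is critical, the +2 change carries straight to that chain (now 19 days).
No other chain overtakes it, so the finish is 19 days.
Change in finish: 19 − 17 = +2 days.

2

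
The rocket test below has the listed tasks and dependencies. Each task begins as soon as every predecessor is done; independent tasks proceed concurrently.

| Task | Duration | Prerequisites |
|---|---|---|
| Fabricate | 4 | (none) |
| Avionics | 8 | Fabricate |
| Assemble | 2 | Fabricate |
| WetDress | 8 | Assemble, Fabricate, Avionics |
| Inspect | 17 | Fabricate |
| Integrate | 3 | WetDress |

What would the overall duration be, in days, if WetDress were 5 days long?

Actual critical path: Fabricate→Avionics→WetDress→Integrate = 4+8+8+3 = 23 ⇒ 23 days.
WetDress lies on that path, so at 5 days the path becomes 20 days.
New critical path: Fabricate→Inspect = 4+17 = 21 ⇒ 21 days.

21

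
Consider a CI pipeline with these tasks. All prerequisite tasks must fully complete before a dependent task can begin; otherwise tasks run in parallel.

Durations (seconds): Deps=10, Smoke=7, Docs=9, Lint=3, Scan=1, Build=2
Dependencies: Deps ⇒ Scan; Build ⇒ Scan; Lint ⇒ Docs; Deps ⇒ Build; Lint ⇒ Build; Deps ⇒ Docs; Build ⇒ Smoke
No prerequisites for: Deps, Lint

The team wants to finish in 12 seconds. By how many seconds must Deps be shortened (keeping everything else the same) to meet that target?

7

Current finish: 19 seconds; target: 12.
Deps is on every critical path, so each second cut from Deps cuts the finish by one (this holds down to a finish of 12).
Need 19 − 12 = 7 seconds off Deps → Deps becomes 3 seconds, finish becomes 12.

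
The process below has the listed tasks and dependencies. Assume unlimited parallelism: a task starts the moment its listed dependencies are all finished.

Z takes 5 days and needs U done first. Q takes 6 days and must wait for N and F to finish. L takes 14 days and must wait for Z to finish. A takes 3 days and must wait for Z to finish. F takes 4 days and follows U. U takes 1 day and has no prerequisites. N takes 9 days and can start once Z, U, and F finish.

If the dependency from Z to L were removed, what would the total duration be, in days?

Original critical path: U→Z→N→Q = 1+5+9+6 = 21 ⇒ 21 days.
Without Z→L, L's earliest start moves from 6 to 0.
After: U→Z→N→Q = 1+5+9+6 = 21 → 21 days.

21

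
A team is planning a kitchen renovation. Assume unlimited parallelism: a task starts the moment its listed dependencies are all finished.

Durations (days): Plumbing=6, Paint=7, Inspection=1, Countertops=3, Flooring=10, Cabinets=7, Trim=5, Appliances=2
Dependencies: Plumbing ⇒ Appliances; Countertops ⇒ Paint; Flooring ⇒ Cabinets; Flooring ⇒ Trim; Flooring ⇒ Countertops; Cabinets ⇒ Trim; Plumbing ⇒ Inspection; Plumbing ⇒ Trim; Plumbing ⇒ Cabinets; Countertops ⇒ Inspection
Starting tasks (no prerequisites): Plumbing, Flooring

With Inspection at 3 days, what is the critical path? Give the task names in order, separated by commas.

Flooring, Cabinets, Trim

As given, the longest chain is Flooring→Cabinets→Trim = 10+7+5 = 22, so the finish is 22 days.
Inspection is off the critical path — its longest chain is 14 days, giving 8 of slack.
That remains the longest chain; total 22 days.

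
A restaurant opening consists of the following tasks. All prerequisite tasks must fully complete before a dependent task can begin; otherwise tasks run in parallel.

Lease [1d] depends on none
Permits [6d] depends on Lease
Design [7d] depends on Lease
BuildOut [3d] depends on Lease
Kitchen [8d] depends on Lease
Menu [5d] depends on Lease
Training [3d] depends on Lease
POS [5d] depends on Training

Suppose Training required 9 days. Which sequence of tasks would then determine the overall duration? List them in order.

Critical path before the change: Lease→Training→POS = 1+3+5 = 9 giving 9 days.
Training lies on that path, so at 9 days the path becomes 15 days.
That remains the longest chain; total 15 days.

Lease, Training, POS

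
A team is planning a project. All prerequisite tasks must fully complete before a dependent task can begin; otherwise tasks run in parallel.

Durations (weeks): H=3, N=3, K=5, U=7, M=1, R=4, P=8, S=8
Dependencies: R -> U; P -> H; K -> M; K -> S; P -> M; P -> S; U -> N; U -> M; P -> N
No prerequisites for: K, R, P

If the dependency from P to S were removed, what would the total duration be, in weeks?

With the dependency in place, P→S = 8+8 = 16 sets the finish at 16 weeks.
Without P→S, S's earliest start moves from 8 to 5.
New critical path: R→U→N = 4+7+3 = 14 ⇒ 14 weeks.

14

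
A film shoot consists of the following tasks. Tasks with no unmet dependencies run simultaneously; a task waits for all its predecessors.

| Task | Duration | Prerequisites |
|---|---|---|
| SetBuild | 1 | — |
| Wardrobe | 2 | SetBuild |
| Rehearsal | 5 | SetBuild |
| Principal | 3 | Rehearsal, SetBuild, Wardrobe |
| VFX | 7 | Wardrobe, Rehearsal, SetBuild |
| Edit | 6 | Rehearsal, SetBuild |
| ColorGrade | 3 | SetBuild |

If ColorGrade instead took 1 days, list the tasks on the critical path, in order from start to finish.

SetBuild, Rehearsal, VFX

The binding path is SetBuild→Rehearsal→VFX = 1+5+7 = 13; finish at 13 days.
The longest path through ColorGrade is only 4 days, so ColorGrade has float 9.
No other chain overtakes it, so the finish is 13 days.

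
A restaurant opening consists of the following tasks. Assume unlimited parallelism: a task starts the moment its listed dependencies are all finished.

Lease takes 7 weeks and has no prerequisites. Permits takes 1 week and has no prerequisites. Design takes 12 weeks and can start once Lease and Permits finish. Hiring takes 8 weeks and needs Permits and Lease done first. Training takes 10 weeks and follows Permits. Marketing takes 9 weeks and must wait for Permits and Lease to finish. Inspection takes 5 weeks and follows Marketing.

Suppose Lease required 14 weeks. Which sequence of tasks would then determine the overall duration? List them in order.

Lease, Marketing, Inspection

Actual critical path: Lease→Marketing→Inspection = 7+9+5 = 21 ⇒ 21 weeks.
Lease lies on that path, so at 14 weeks the path becomes 28 weeks.
The critical path is still Lease→Marketing→Inspection; finish is now 28 weeks.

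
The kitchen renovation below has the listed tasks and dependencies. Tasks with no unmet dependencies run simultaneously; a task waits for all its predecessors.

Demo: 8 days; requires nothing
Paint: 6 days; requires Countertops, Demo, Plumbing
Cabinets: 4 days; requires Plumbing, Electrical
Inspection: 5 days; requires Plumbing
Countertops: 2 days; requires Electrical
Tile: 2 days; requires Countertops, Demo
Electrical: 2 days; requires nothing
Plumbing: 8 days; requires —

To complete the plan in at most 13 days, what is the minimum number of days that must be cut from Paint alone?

1

Current finish: 14 days; target: 13.
Paint is on every critical path, so each day cut from Paint cuts the finish by one (this holds down to a finish of 13).
Need 14 − 13 = 1 day off Paint → Paint becomes 5 days, finish becomes 13.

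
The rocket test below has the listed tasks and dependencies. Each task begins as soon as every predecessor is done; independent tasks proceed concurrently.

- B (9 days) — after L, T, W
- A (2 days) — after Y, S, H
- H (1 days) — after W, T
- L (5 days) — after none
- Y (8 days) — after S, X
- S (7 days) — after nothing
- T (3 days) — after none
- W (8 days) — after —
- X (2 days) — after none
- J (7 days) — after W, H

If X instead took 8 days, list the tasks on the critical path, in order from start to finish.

X, Y, A

Actual critical path: S→Y→A = 7+8+2 = 17 ⇒ 17 days.
X has 5 days of float (longest path through it is 12).
Now X→Y→A = 8+8+2 = 18 is longest, so the finish becomes 18 days.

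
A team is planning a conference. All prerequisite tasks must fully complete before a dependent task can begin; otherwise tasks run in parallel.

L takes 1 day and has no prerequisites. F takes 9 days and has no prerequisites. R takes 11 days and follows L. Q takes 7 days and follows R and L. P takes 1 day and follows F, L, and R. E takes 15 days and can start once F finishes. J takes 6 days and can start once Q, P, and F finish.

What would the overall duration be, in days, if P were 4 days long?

The binding path is L→R→Q→J = 1+11+7+6 = 25; finish at 25 days.
P has 6 days of float (longest path through it is 19).
That remains the longest chain; total 25 days.

25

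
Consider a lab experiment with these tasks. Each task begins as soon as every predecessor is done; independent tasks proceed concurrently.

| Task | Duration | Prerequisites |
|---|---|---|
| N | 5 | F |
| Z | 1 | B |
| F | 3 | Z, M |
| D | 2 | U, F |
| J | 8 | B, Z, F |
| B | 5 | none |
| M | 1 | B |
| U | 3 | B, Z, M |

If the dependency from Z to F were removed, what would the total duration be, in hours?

17

Before: longest chain B→M→F→J = 5+1+3+8 = 17, finish 17.
Dropping Z→F doesn't change F's earliest start (6); another predecessor still binds.
New critical path: B→M→F→J = 5+1+3+8 = 17 ⇒ 17 hours.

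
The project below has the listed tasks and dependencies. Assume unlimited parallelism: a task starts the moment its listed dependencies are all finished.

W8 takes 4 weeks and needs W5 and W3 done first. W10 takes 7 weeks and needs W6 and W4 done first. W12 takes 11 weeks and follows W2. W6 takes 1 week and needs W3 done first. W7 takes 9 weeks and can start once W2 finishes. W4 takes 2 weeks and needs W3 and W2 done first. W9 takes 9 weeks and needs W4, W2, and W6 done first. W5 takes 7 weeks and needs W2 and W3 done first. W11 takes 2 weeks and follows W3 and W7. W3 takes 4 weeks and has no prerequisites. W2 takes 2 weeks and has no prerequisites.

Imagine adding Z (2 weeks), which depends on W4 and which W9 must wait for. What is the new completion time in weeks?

Originally the plan takes 15 weeks.
With Z inserted, W9 now waits for max(W4, W2, W6, Z).
New critical path: W3→W4→Z→W9 = 4+2+2+9 = 17 ⇒ 17 weeks.

17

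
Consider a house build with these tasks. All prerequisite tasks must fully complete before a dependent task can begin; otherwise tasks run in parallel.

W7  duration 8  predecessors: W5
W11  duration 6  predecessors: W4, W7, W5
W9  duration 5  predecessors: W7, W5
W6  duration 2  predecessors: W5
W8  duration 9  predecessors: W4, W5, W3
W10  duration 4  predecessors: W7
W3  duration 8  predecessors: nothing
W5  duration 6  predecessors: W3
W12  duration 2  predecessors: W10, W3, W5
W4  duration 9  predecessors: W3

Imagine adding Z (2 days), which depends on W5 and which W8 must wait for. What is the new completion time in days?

28

Originally the schedule takes 28 days.
With Z inserted, W8 now waits for max(W4, W5, W3, Z).
New critical path: W3→W5→W7→W10→W12 = 8+6+8+4+2 = 28 ⇒ 28 days.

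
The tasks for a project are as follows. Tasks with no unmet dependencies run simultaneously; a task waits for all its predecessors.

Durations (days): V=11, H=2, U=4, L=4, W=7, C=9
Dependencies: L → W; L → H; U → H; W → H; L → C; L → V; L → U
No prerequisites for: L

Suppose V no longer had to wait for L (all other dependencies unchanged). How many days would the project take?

Original critical path: L→V = 4+11 = 15 ⇒ 15 days.
Without L→V, V's earliest start moves from 4 to 0.
After: L→W→H = 4+7+2 = 13 → 13 days.

13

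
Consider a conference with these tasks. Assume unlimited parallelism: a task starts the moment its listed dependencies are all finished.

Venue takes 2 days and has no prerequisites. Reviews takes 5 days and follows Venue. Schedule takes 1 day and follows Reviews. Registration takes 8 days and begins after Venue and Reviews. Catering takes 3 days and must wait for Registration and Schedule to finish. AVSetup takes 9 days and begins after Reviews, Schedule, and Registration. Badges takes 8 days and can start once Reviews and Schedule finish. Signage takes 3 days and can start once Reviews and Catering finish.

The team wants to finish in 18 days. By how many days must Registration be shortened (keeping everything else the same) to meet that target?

6

Current finish: 24 days; target: 18.
Registration is on every critical path, so each day cut from Registration cuts the finish by one (this holds down to a finish of 17).
Need 24 − 18 = 6 days off Registration → Registration becomes 2 days, finish becomes 18.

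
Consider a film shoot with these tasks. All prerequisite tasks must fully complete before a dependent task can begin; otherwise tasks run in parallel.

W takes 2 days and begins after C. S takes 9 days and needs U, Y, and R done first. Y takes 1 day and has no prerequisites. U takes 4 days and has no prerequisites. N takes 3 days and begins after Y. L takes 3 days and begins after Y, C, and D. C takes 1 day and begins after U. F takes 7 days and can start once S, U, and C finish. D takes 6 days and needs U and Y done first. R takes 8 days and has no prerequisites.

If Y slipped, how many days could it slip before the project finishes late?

The longest chain is R→S→F = 8+9+7 = 24; overall finish 24 days.
Y finishes as early as 1 and must finish by 8.
Slack of Y = 7 − 0 = 7 days.

7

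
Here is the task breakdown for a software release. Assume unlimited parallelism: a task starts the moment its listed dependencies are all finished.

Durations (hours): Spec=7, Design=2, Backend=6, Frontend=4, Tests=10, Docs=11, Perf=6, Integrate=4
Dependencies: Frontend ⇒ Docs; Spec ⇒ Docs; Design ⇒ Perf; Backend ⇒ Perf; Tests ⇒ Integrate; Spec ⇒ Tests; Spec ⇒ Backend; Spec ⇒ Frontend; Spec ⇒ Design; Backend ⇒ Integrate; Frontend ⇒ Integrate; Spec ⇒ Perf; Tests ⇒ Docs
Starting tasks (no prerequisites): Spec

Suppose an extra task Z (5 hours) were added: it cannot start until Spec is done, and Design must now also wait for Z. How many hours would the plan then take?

28

Originally the plan takes 28 hours.
With Z inserted, Design now waits for max(Spec, Z).
New critical path: Spec→Tests→Docs = 7+10+11 = 28 ⇒ 28 hours.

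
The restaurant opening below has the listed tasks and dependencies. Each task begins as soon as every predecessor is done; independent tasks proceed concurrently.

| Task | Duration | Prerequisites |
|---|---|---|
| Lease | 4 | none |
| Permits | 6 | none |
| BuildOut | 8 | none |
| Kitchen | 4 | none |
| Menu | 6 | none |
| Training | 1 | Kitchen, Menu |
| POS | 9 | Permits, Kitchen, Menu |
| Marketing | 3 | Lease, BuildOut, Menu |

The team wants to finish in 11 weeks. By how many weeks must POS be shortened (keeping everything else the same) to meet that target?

4

Current finish: 15 weeks; target: 11.
POS is on every critical path, so each week cut from POS cuts the finish by one (this holds down to a finish of 11).
Need 15 − 11 = 4 weeks off POS → POS becomes 5 weeks, finish becomes 11.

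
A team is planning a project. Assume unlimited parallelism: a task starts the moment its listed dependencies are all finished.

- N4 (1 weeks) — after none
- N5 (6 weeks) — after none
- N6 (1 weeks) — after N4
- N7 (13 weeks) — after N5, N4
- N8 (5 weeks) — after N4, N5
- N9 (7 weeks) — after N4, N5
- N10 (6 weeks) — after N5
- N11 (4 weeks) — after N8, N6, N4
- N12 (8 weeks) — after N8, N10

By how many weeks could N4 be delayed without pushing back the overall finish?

The longest chain is N5→N10→N12 = 6+6+8 = 20; overall finish 20 weeks.
The longest chain containing N4 totals 14 weeks.
Slack of N4 = 6 − 0 = 6 weeks.

6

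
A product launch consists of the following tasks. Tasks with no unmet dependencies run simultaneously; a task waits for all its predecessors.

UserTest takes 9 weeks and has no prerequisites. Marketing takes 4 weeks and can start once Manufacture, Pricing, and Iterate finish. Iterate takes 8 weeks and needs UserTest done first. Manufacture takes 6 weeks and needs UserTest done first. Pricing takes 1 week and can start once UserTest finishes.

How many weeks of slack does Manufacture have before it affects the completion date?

2

UserTest→Iterate→Marketing = 9+8+4 = 21 sets the makespan at 21 weeks.
Longest path through Manufacture: 19 weeks (earliest finish 15, latest finish 17).
Float = 21 − 19 = 2.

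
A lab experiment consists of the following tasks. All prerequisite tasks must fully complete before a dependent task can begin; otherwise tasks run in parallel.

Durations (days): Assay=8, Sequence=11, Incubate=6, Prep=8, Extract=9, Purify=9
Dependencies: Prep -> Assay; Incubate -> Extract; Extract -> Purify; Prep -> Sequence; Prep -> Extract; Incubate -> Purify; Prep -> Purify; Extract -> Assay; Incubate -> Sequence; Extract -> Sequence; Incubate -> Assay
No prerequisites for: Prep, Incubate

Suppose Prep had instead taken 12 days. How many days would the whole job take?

32

Critical path before the change: Prep→Extract→Sequence = 8+9+11 = 28 giving 28 days.
Prep lies on that path, so at 12 days the path becomes 32 days.
That remains the longest chain; total 32 days.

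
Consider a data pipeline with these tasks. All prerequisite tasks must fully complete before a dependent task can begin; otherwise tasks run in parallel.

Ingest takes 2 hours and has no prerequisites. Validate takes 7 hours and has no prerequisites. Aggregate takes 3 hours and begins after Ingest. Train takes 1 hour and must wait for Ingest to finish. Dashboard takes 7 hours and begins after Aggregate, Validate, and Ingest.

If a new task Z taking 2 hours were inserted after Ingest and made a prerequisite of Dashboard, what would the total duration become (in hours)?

14

Originally the project takes 14 hours.
With Z inserted, Dashboard now waits for max(Aggregate, Validate, Ingest, Z).
New critical path: Validate→Dashboard = 7+7 = 14 ⇒ 14 hours.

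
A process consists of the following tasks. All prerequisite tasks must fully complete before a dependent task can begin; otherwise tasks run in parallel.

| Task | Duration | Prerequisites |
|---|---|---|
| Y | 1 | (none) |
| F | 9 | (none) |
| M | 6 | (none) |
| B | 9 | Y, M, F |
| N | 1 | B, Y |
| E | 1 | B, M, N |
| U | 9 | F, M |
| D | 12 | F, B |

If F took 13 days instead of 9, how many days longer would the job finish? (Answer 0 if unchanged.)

Actual critical path: F→B→D = 9+9+12 = 30 ⇒ 30 days.
F lies on that path, so at 13 days the path becomes 34 days.
No other chain overtakes it, so the finish is 34 days.
Change in finish: 34 − 30 = +4 days.

4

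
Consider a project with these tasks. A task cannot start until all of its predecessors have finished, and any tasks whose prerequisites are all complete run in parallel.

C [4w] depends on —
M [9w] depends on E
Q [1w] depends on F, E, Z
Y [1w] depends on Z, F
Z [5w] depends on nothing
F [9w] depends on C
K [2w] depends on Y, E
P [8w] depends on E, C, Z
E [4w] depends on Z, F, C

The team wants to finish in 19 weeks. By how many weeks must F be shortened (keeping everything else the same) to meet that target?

7

Current finish: 26 weeks; target: 19.
F is on every critical path, so each week cut from F cuts the finish by one (this holds down to a finish of 18).
Need 26 − 19 = 7 weeks off F → F becomes 2 weeks, finish becomes 19.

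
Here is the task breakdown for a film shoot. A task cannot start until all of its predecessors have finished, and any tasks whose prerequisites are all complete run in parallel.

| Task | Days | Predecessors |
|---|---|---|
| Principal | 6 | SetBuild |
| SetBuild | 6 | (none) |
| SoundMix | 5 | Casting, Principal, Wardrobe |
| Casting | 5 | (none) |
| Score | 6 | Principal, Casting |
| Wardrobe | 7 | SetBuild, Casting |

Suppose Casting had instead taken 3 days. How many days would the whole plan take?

18

Baseline: SetBuild→Wardrobe→SoundMix = 6+7+5 = 18 → 18 days.
The longest path through Casting is only 17 days, so Casting has float 1.
No other chain overtakes it, so the finish is 18 days.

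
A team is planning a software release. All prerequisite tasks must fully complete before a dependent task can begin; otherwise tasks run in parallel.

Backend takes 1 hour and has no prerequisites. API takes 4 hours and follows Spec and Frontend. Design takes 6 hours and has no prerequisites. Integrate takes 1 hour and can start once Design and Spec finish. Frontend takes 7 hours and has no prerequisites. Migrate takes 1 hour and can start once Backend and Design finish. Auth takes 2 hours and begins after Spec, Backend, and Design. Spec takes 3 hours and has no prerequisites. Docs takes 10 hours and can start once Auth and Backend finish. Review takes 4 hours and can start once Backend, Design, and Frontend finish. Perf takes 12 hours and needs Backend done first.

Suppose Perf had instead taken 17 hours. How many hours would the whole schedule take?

18

Critical path before the change: Design→Auth→Docs = 6+2+10 = 18 giving 18 hours.
Perf has 5 hours of float (longest path through it is 13).
That remains the longest chain; total 18 hours.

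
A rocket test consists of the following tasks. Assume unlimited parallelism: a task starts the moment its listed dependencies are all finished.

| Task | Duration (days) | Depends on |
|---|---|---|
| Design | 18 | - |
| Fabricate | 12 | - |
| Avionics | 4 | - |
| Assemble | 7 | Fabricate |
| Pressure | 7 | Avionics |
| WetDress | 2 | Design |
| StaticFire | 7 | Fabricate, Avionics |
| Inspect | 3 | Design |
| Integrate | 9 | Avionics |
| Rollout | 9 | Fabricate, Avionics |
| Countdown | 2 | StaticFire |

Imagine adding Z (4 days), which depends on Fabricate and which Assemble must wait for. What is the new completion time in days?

Originally the plan takes 21 days.
With Z inserted, Assemble now waits for max(Fabricate, Z).
New critical path: Fabricate→Z→Assemble = 12+4+7 = 23 ⇒ 23 days.

23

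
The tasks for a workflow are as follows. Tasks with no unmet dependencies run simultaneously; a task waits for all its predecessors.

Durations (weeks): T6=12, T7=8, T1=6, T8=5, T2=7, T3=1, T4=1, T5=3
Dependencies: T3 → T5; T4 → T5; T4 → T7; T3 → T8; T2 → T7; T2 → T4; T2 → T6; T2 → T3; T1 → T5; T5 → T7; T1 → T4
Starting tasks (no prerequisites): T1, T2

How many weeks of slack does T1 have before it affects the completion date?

1

The longest chain is T2→T3→T5→T7 = 7+1+3+8 = 19; overall finish 19 weeks.
T1 finishes as early as 6 and must finish by 7.
So T1 can slip 7 − 6 = 1 week.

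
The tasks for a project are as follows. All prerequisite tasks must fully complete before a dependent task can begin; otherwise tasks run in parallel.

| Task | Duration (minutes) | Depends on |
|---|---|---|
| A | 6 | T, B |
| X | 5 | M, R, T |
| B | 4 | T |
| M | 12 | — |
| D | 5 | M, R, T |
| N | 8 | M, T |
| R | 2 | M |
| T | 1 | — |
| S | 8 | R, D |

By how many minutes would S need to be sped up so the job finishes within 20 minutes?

Current finish: 27 minutes; target: 20.
S is on every critical path, so each minute cut from S cuts the finish by one (this holds down to a finish of 20).
Need 27 − 20 = 7 minutes off S → S becomes 1 minute, finish becomes 20.

7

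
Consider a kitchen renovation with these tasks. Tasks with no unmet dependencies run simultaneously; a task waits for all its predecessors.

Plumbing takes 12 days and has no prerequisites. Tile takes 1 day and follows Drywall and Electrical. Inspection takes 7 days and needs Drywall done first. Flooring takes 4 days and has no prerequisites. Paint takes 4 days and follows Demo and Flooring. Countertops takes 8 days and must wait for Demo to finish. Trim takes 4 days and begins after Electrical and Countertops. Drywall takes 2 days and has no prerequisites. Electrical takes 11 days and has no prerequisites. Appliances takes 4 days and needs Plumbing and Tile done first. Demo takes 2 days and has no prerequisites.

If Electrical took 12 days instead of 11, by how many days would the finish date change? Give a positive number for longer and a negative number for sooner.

1

Actual critical path: Electrical→Tile→Appliances = 11+1+4 = 16 ⇒ 16 days.
Since Electrical is critical, the +1 change carries straight to that chain (now 17 days).
That remains the longest chain; total 17 days.
Change in finish: 17 − 16 = +1 days.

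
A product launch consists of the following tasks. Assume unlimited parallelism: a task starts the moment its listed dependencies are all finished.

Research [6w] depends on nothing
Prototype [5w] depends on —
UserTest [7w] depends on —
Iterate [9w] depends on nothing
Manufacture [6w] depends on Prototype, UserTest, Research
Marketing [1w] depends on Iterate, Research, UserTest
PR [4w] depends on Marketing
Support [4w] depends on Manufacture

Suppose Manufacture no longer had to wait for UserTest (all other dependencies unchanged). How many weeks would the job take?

Before: longest chain UserTest→Manufacture→Support = 7+6+4 = 17, finish 17.
Without UserTest→Manufacture, Manufacture's earliest start moves from 7 to 6.
The longest chain is now Research→Manufacture→Support = 6+6+4 = 16, so the job takes 16 weeks.

16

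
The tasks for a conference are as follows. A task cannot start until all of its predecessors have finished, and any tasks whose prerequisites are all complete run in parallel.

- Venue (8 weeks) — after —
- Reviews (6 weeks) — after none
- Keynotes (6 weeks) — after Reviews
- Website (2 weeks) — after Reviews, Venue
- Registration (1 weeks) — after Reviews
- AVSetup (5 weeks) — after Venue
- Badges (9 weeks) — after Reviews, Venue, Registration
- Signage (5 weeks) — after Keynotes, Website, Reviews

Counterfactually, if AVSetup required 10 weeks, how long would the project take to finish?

18

The binding path is Venue→Badges = 8+9 = 17; finish at 17 weeks.
The longest path through AVSetup is only 13 weeks, so AVSetup has float 4.
Now Venue→AVSetup = 8+10 = 18 is longest, so the finish becomes 18 weeks.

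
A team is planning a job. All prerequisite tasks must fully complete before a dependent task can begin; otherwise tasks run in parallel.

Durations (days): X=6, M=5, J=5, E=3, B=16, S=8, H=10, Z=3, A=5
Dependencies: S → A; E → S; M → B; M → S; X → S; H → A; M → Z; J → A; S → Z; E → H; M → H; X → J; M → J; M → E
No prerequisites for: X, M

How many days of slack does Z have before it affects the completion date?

M→E→H→A = 5+3+10+5 = 23 sets the makespan at 23 days.
The longest chain containing Z totals 19 days.
Slack of Z = 20 − 16 = 4 days.

4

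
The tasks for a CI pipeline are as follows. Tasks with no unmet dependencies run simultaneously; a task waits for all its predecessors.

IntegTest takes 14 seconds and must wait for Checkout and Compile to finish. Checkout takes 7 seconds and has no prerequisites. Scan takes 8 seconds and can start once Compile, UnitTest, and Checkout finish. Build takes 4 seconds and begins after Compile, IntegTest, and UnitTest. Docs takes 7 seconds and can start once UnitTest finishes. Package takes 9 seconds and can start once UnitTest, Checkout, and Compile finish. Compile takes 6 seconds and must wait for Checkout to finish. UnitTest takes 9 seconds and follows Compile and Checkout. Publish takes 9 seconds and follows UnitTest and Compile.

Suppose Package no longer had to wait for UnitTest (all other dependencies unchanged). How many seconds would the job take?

Original critical path: Checkout→Compile→UnitTest→Package = 7+6+9+9 = 31 ⇒ 31 seconds.
Without UnitTest→Package, Package's earliest start moves from 22 to 13.
After: Checkout→Compile→UnitTest→Publish = 7+6+9+9 = 31 → 31 seconds.

31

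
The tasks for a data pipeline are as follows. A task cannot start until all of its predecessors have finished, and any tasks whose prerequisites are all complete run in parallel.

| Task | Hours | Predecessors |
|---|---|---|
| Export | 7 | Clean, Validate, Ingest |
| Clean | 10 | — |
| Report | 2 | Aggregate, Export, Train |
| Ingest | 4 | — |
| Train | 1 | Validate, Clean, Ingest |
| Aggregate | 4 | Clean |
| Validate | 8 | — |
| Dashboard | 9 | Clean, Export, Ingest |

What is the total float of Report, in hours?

Critical path: Clean→Export→Dashboard = 10+7+9 = 26, so the finish is 26 hours.
Longest path through Report: 19 hours (earliest finish 19, latest finish 26).
Slack of Report = 24 − 17 = 7 hours.

7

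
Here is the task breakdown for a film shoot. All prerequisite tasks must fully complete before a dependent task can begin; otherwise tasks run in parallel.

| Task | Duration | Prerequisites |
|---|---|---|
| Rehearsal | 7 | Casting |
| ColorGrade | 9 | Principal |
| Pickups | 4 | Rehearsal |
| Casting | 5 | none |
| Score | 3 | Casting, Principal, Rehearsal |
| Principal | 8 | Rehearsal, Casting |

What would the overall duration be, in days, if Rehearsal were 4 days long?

26

Critical path before the change: Casting→Rehearsal→Principal→ColorGrade = 5+7+8+9 = 29 giving 29 days.
Rehearsal lies on that path, so at 4 days the path becomes 26 days.
No other chain overtakes it, so the finish is 26 days.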